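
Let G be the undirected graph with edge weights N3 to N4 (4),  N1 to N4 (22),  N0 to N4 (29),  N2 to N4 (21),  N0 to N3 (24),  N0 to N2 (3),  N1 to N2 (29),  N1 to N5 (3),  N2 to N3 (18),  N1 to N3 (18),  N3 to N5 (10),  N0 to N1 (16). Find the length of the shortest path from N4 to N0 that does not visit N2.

28

Some routes from N4 to N0 avoiding N2:
N4 - N3 - N5 - N1 - N0: 4 + 10 + 3 + 16 = 33
N4 - N0: 29
N4 - N3 - N0: 4 + 24 = 28
Best route has total 28.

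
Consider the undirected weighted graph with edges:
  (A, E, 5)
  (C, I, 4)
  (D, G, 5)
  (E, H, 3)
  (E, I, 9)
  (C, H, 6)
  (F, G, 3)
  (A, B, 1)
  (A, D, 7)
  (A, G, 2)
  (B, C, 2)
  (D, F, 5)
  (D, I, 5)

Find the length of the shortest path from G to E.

7

Comparing a few candidate routes:
G -> D -> A -> E: 5 + 7 + 5 = 17
G -> A -> E: 2 + 5 = 7
G -> A -> B -> C -> H -> E: 2 + 1 + 2 + 6 + 3 = 14
The minimum is 7.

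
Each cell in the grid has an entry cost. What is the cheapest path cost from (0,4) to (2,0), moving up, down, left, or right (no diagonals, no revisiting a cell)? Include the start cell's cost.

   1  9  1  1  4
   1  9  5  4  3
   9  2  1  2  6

23

Cheapest: r0c4 → r0c3 → r0c2 → r1c2 → r2c2 → r2c1 → r2c0
  4 + 1 + 1 + 5 + 1 + 2 + 9 = 23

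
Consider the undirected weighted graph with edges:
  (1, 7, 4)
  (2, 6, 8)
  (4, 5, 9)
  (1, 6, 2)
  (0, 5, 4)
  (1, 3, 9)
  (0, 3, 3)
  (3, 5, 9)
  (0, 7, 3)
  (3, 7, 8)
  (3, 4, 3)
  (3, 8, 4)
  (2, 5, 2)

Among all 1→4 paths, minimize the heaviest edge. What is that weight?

Checking several routes:
1 → 7 → 3 → 4: max(4, 8, 3) = 8
1 → 7 → 0 → 3 → 4: max(4, 3, 3, 3) = 4
1 → 6 → 2 → 5 → 0 → 7 → 3 → 4: max(2, 8, 2, 4, 3, 8, 3) = 8
Smallest bottleneck: 4.

4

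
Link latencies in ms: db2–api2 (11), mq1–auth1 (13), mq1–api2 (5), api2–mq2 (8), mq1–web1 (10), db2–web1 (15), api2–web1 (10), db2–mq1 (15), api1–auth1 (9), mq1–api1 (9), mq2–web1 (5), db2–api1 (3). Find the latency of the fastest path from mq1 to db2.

Checking several routes:
mq1→auth1→api1→db2: 13 + 9 + 3 = 25
mq1→api2→db2: 5 + 11 = 16
mq1→web1→db2: 10 + 15 = 25
mq1→db2: 15
mq1→api1→db2: 9 + 3 = 12
mq1→api2→web1→db2: 5 + 10 + 15 = 30
The minimum is 12 ms.

12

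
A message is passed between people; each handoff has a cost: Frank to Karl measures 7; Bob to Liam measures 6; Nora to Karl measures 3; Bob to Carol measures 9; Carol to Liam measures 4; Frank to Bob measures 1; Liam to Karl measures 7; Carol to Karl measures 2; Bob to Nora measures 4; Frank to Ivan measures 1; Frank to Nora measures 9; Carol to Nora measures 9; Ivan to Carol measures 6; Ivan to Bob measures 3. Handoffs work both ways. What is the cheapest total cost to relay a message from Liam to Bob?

Some routes from Liam to Bob:
Liam - Carol - Bob: 4 + 9 = 13
Liam - Bob: 6
Liam - Carol - Ivan - Frank - Bob: 4 + 6 + 1 + 1 = 12
Liam - Carol - Karl - Nora - Bob: 4 + 2 + 3 + 4 = 13
Liam - Carol - Ivan - Bob: 4 + 6 + 3 = 13
The minimum is 6.

6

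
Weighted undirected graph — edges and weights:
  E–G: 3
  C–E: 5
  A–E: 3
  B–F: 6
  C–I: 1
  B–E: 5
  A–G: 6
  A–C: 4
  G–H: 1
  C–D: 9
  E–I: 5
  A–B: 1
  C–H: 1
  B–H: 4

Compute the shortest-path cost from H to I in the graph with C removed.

9

Some routes from H to I avoiding C:
H-G-A-E-I: 1 + 6 + 3 + 5 = 15
H-B-A-E-I: 4 + 1 + 3 + 5 = 13
H-G-E-I: 1 + 3 + 5 = 9
H-B-E-I: 4 + 5 + 5 = 14
Best route has total 9.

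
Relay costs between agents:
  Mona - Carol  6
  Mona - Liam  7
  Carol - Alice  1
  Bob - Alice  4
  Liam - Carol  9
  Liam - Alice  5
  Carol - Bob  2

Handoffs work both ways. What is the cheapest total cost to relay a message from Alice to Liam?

Some routes from Alice to Liam:
Alice→Bob→Carol→Liam: 4 + 2 + 9 = 15
Alice→Carol→Mona→Liam: 1 + 6 + 7 = 14
Alice→Liam: 5
Alice→Carol→Liam: 1 + 9 = 10
Best route has total 5.

5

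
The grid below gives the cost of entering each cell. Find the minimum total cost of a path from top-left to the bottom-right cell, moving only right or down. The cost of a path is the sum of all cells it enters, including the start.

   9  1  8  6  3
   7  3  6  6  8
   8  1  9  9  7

One optimal route is r0c0 -> r0c1 -> r1c1 -> r2c1 -> r2c2 -> r2c3 -> r2c4.
Its cost is 9 + 1 + 3 + 1 + 9 + 9 + 7 = 39.
For comparison, the top-then-right route costs 42.

39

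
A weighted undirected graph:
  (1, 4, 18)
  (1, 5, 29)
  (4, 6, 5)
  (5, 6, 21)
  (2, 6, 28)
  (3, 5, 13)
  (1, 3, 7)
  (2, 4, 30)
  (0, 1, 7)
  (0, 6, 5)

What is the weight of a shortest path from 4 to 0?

10

A few of the 4→0 routes:
4 -> 6 -> 0: 5 + 5 = 10
4 -> 6 -> 5 -> 3 -> 1 -> 0: 5 + 21 + 13 + 7 + 7 = 53
4 -> 6 -> 5 -> 1 -> 0: 5 + 21 + 29 + 7 = 62
4 -> 2 -> 6 -> 0: 30 + 28 + 5 = 63
4 -> 1 -> 0: 18 + 7 = 25
Best route has total 10.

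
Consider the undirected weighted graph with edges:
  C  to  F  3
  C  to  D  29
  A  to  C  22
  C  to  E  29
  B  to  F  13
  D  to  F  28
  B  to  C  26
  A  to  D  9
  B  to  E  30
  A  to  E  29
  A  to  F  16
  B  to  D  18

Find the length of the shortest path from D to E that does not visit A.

48

Comparing a few candidate routes:
D -> B -> C -> E: 18 + 26 + 29 = 73
D -> F -> B -> E: 28 + 13 + 30 = 71
D -> C -> E: 29 + 29 = 58
D -> B -> E: 18 + 30 = 48
D -> B -> F -> C -> E: 18 + 13 + 3 + 29 = 63
D -> F -> C -> E: 28 + 3 + 29 = 60
Best route has total 48.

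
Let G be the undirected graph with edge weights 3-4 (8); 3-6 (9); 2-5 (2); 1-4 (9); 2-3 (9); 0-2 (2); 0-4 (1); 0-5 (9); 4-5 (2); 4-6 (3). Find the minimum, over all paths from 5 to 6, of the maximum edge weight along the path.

3

Comparing a few candidate routes:
5 -> 2 -> 0 -> 4 -> 6: max(2, 2, 1, 3) = 3
5 -> 0 -> 2 -> 3 -> 6: max(9, 2, 9, 9) = 9
5 -> 4 -> 6: max(2, 3) = 3
5 -> 0 -> 2 -> 3 -> 4 -> 6: max(9, 2, 9, 8, 3) = 9
Best route has worst link 3.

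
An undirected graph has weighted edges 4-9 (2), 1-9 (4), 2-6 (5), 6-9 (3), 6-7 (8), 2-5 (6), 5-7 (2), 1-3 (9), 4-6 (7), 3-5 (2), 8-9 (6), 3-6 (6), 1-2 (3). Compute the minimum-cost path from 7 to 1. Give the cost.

Some routes from 7 to 1:
7 - 5 - 3 - 1: 2 + 2 + 9 = 13
7 - 6 - 9 - 1: 8 + 3 + 4 = 15
7 - 5 - 2 - 1: 2 + 6 + 3 = 11
7 - 6 - 2 - 1: 8 + 5 + 3 = 16
7 - 5 - 3 - 6 - 9 - 1: 2 + 2 + 6 + 3 + 4 = 17
Best route has total 11.

11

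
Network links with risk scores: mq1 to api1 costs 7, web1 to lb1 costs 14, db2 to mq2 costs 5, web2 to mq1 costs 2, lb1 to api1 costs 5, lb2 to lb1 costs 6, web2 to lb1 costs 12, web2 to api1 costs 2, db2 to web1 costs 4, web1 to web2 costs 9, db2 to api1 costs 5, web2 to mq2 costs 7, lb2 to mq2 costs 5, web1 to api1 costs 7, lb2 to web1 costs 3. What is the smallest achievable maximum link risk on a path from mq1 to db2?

Some routes from mq1 to db2:
mq1 -> web2 -> api1 -> web1 -> db2: max(2, 2, 7, 4) = 7
mq1 -> web2 -> api1 -> db2: max(2, 2, 5) = 5
mq1 -> web2 -> api1 -> lb1 -> lb2 -> mq2 -> db2: max(2, 2, 5, 6, 5, 5) = 6
mq1 -> web2 -> api1 -> lb1 -> lb2 -> web1 -> db2: max(2, 2, 5, 6, 3, 4) = 6
Smallest bottleneck: 5.

5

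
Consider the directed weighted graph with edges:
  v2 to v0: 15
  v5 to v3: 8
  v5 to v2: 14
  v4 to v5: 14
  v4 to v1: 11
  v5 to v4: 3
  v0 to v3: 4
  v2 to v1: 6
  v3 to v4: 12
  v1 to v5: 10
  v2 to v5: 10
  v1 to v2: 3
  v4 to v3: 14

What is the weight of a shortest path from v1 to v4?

Some routes from v1 to v4:
v1→v2→v5→v4: 3 + 10 + 3 = 16
v1→v5→v4: 10 + 3 = 13
v1→v5→v3→v4: 10 + 8 + 12 = 30
Shortest: 13.

13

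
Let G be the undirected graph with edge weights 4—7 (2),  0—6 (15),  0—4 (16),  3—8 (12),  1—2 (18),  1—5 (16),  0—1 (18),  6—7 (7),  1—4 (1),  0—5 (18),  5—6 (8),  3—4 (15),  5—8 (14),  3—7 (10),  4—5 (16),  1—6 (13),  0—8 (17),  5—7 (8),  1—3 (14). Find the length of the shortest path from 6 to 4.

A few of the 6→4 routes:
6→5→4: 8 + 16 = 24
6→1→4: 13 + 1 = 14
6→7→4: 7 + 2 = 9
6→5→7→4: 8 + 8 + 2 = 18
6→5→1→4: 8 + 16 + 1 = 25
The minimum is 9.

9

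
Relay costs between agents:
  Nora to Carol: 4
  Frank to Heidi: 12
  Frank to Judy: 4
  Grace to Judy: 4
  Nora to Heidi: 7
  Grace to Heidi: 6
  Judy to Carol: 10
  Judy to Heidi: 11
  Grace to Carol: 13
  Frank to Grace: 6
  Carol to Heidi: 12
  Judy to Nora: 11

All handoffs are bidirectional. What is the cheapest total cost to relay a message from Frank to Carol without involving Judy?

19

Candidate routes:
Frank - Grace - Carol: 6 + 13 = 19
Frank - Heidi - Nora - Carol: 12 + 7 + 4 = 23
Frank - Grace - Heidi - Nora - Carol: 6 + 6 + 7 + 4 = 23
Frank - Heidi - Grace - Carol: 12 + 6 + 13 = 31
Frank - Heidi - Carol: 12 + 12 = 24
Frank - Grace - Heidi - Carol: 6 + 6 + 12 = 24
The minimum is 19.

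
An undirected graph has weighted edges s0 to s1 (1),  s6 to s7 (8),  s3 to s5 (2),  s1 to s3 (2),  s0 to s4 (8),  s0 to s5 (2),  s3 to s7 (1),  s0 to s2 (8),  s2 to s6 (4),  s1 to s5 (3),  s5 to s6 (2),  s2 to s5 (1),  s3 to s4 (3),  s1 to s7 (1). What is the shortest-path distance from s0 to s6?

Checking several routes:
s0 -> s5 -> s6: 2 + 2 = 4
s0 -> s1 -> s5 -> s6: 1 + 3 + 2 = 6
s0 -> s1 -> s3 -> s5 -> s6: 1 + 2 + 2 + 2 = 7
The minimum is 4.

4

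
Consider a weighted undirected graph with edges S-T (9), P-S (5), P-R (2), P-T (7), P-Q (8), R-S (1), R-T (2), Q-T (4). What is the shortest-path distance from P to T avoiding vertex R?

7

Routes from P to T avoiding R:
P -> Q -> T: 8 + 4 = 12
P -> S -> T: 5 + 9 = 14
P -> T: 7
The minimum is 7.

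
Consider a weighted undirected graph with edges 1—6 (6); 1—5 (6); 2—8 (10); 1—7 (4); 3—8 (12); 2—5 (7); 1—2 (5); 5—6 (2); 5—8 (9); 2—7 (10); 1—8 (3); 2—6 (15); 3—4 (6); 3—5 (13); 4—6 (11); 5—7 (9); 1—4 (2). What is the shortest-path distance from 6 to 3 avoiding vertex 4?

Checking several routes:
6 → 1 → 8 → 3: 6 + 3 + 12 = 21
6 → 5 → 8 → 3: 2 + 9 + 12 = 23
6 → 1 → 5 → 3: 6 + 6 + 13 = 25
6 → 5 → 3: 2 + 13 = 15
6 → 5 → 1 → 8 → 3: 2 + 6 + 3 + 12 = 23
6 → 5 → 2 → 1 → 8 → 3: 2 + 7 + 5 + 3 + 12 = 29
Best route has total 15.

15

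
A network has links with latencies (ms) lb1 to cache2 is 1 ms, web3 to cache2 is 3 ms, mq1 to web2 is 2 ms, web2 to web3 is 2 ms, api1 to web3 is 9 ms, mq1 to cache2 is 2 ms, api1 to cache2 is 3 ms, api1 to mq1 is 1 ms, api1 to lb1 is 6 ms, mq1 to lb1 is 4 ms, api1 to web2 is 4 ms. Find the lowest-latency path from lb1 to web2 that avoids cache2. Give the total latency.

6

A few of the lb1→web2 routes:
lb1-mq1-api1-web2: 4 + 1 + 4 = 9
lb1-api1-mq1-web2: 6 + 1 + 2 = 9
lb1-mq1-web2: 4 + 2 = 6
The minimum is 6 ms.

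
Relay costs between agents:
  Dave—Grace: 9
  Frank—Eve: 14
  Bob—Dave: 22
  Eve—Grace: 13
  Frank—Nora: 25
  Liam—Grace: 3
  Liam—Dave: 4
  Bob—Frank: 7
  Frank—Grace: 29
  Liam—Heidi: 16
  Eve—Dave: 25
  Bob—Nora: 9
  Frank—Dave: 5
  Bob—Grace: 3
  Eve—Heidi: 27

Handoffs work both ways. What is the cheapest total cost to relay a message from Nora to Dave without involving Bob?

Checking several routes:
Nora→Frank→Grace→Liam→Dave: 25 + 29 + 3 + 4 = 61
Nora→Frank→Grace→Dave: 25 + 29 + 9 = 63
Nora→Frank→Eve→Grace→Dave: 25 + 14 + 13 + 9 = 61
Nora→Frank→Dave: 25 + 5 = 30
Nora→Frank→Eve→Dave: 25 + 14 + 25 = 64
Nora→Frank→Eve→Grace→Liam→Dave: 25 + 14 + 13 + 3 + 4 = 59
Best route has total 30.

30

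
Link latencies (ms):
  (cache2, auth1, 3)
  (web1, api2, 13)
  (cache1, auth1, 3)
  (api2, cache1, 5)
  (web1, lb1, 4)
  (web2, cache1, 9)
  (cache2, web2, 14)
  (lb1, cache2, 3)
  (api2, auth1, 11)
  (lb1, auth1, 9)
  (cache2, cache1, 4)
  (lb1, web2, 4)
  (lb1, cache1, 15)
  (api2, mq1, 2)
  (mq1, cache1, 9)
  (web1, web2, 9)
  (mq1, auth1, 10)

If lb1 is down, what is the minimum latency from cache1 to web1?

A few of the cache1→web1 routes:
cache1 - api2 - web1: 5 + 13 = 18
cache1 - cache2 - web2 - web1: 4 + 14 + 9 = 27
cache1 - web2 - web1: 9 + 9 = 18
cache1 - auth1 - api2 - web1: 3 + 11 + 13 = 27
cache1 - auth1 - mq1 - api2 - web1: 3 + 10 + 2 + 13 = 28
cache1 - mq1 - api2 - web1: 9 + 2 + 13 = 24
The minimum is 18 ms.

18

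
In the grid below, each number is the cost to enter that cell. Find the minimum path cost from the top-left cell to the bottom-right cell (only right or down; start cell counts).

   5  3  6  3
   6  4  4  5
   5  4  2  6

Cheapest: [0,0] [0,1] [1,1] [1,2] [2,2] [2,3]
  5 + 3 + 4 + 4 + 2 + 6 = 24
(Top row then right column would cost 28.)

24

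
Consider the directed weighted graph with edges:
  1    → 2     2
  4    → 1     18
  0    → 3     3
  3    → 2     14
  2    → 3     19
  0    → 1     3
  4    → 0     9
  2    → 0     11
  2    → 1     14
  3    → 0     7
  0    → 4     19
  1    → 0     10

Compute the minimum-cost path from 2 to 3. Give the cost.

Routes from 2 to 3:
2 → 3: 19
2 → 1 → 0 → 3: 14 + 10 + 3 = 27
2 → 0 → 3: 11 + 3 = 14
Shortest: 14.

14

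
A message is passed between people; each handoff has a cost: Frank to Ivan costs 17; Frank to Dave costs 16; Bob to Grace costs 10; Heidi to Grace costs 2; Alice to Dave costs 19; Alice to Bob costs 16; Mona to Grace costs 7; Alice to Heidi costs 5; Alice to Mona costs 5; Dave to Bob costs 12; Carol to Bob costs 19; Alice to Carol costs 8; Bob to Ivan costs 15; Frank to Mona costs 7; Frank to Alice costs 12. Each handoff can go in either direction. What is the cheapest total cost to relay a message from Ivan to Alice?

A few of the Ivan→Alice routes:
Ivan-Frank-Alice: 17 + 12 = 29
Ivan-Frank-Mona-Alice: 17 + 7 + 5 = 29
Ivan-Bob-Alice: 15 + 16 = 31
Best route has total 29.

29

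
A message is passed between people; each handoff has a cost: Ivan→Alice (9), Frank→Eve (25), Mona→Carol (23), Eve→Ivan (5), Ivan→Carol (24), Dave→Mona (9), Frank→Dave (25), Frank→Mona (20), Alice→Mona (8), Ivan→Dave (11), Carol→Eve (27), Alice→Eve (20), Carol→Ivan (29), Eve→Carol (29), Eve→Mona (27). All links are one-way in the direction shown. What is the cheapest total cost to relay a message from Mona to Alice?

61

Paths from Mona to Alice:
Mona-Carol-Eve-Ivan-Alice: 23 + 27 + 5 + 9 = 64
Mona-Carol-Ivan-Alice: 23 + 29 + 9 = 61
Shortest: 61.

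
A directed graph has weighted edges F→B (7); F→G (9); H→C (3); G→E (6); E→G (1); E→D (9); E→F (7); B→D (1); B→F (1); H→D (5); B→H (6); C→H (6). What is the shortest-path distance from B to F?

1

Routes from B to F:
B -> F: 1
Best route has total 1.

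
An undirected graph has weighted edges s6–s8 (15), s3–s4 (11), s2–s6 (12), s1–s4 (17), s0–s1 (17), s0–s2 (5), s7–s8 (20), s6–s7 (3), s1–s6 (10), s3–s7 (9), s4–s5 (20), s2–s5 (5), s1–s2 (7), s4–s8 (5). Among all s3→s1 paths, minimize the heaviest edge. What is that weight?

10

Checking several routes:
s3 → s4 → s8 → s6 → s1: max(11, 5, 15, 10) = 15
s3 → s7 → s6 → s2 → s1: max(9, 3, 12, 7) = 12
s3 → s7 → s6 → s8 → s4 → s1: max(9, 3, 15, 5, 17) = 17
s3 → s4 → s8 → s6 → s2 → s1: max(11, 5, 15, 12, 7) = 15
s3 → s7 → s6 → s2 → s0 → s1: max(9, 3, 12, 5, 17) = 17
s3 → s7 → s6 → s1: max(9, 3, 10) = 10
Best route has worst link 10.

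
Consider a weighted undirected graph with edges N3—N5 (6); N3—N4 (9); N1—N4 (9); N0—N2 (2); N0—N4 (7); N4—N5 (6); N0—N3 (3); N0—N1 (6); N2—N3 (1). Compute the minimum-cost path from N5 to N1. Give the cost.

Checking several routes:
N5 -> N4 -> N0 -> N1: 6 + 7 + 6 = 19
N5 -> N3 -> N2 -> N0 -> N1: 6 + 1 + 2 + 6 = 15
N5 -> N4 -> N1: 6 + 9 = 15
N5 -> N3 -> N0 -> N1: 6 + 3 + 6 = 15
Best route has total 15.

15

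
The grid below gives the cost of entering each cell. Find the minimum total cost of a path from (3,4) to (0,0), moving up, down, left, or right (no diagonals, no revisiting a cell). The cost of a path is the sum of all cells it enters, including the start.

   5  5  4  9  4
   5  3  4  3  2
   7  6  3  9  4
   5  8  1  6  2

28

Take r3c4 r2c4 r1c4 r1c3 r1c2 r1c1 r0c1 r0c0 for a total of 2 + 4 + 2 + 3 + 4 + 3 + 5 + 5 = 28.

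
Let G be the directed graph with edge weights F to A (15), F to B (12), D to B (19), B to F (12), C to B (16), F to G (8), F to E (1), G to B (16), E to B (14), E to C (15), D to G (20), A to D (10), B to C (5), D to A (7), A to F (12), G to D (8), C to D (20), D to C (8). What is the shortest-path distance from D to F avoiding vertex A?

Candidate routes:
D -> B -> F: 19 + 12 = 31
D -> C -> B -> F: 8 + 16 + 12 = 36
D -> G -> B -> F: 20 + 16 + 12 = 48
The minimum is 31.

31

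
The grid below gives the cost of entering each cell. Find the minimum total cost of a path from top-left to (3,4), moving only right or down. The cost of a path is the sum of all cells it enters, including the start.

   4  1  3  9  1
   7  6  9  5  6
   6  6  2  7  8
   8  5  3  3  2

Path (0,0)→(0,1)→(0,2)→(1,2)→(2,2)→(3,2)→(3,3)→(3,4): 4 + 1 + 3 + 9 + 2 + 3 + 3 + 2 = 27.
For comparison, the top-then-right route costs 34.

27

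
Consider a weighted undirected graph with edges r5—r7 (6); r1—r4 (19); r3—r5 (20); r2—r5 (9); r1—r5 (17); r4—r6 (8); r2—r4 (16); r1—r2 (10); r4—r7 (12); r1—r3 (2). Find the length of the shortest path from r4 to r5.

18

Checking several routes:
r4 - r7 - r5: 12 + 6 = 18
r4 - r2 - r5: 16 + 9 = 25
r4 - r1 - r5: 19 + 17 = 36
r4 - r1 - r2 - r5: 19 + 10 + 9 = 38
r4 - r1 - r3 - r5: 19 + 2 + 20 = 41
Shortest: 18.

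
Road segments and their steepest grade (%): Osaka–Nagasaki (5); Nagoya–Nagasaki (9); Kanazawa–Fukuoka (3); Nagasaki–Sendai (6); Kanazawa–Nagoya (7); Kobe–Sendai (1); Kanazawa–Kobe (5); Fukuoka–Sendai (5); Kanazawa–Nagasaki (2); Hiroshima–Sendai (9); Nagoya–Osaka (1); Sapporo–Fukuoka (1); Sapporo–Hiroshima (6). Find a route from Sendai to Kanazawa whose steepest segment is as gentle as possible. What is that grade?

A few of the Sendai→Kanazawa routes:
Sendai-Nagasaki-Kanazawa: max(6, 2) = 6
Sendai-Kobe-Kanazawa: max(1, 5) = 5
Sendai-Fukuoka-Kanazawa: max(5, 3) = 5
The minimum achievable maximum is 5%.

5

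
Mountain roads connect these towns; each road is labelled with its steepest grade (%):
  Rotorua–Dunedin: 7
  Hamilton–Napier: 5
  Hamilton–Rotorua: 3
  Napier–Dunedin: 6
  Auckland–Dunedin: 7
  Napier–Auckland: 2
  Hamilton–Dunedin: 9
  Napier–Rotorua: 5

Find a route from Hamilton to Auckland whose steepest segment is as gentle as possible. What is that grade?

Some routes from Hamilton to Auckland:
Hamilton → Rotorua → Napier → Auckland: max(3, 5, 2) = 5
Hamilton → Napier → Dunedin → Auckland: max(5, 6, 7) = 7
Hamilton → Napier → Auckland: max(5, 2) = 5
Hamilton → Napier → Rotorua → Dunedin → Auckland: max(5, 5, 7, 7) = 7
The minimum achievable maximum is 5%.

5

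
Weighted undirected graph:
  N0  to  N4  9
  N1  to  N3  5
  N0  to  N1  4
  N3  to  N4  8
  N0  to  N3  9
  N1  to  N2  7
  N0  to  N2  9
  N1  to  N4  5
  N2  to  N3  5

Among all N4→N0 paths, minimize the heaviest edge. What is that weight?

Checking several routes:
N4 - N1 - N0: max(5, 4) = 5
N4 - N0: max(9) = 9
N4 - N3 - N2 - N1 - N0: max(8, 5, 7, 4) = 8
N4 - N1 - N3 - N2 - N0: max(5, 5, 5, 9) = 9
N4 - N3 - N1 - N0: max(8, 5, 4) = 8
N4 - N1 - N3 - N0: max(5, 5, 9) = 9
Smallest bottleneck: 5.

5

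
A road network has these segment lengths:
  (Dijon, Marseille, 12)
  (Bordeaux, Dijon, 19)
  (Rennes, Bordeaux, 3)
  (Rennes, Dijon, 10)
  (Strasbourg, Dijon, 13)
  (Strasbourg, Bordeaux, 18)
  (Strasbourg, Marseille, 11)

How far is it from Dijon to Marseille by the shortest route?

Candidate routes:
Dijon → Strasbourg → Marseille: 13 + 11 = 24
Dijon → Marseille: 12
Dijon → Bordeaux → Strasbourg → Marseille: 19 + 18 + 11 = 48
Dijon → Rennes → Bordeaux → Strasbourg → Marseille: 10 + 3 + 18 + 11 = 42
Shortest: 12.

12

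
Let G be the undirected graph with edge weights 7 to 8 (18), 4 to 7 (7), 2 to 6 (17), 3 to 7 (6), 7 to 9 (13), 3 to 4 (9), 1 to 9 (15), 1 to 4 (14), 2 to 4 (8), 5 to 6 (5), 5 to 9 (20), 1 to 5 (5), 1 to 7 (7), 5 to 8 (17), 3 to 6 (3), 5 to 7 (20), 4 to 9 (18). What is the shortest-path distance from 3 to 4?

9

Comparing a few candidate routes:
3→4: 9
3→6→5→1→4: 3 + 5 + 5 + 14 = 27
3→6→5→1→7→4: 3 + 5 + 5 + 7 + 7 = 27
3→7→1→4: 6 + 7 + 14 = 27
3→6→2→4: 3 + 17 + 8 = 28
3→7→4: 6 + 7 = 13
Shortest: 9.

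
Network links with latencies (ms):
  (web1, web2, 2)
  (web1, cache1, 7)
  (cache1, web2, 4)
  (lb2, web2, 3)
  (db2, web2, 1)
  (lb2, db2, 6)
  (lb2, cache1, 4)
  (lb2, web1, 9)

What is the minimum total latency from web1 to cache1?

Checking several routes:
web1 → web2 → lb2 → cache1: 2 + 3 + 4 = 9
web1 → lb2 → cache1: 9 + 4 = 13
web1 → cache1: 7
web1 → lb2 → web2 → cache1: 9 + 3 + 4 = 16
web1 → web2 → db2 → lb2 → cache1: 2 + 1 + 6 + 4 = 13
web1 → web2 → cache1: 2 + 4 = 6
Best route has total 6 ms.

6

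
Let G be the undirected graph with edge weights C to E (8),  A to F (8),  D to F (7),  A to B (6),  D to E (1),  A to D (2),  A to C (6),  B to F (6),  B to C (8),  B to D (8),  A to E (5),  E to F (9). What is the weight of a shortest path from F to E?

8

A few of the F→E routes:
F -> B -> A -> D -> E: 6 + 6 + 2 + 1 = 15
F -> A -> E: 8 + 5 = 13
F -> D -> A -> E: 7 + 2 + 5 = 14
F -> A -> D -> E: 8 + 2 + 1 = 11
F -> E: 9
F -> D -> E: 7 + 1 = 8
The minimum is 8.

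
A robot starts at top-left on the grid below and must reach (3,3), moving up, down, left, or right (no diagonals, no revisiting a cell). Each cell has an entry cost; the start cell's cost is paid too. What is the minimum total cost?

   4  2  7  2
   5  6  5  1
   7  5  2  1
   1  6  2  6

23

Path r0c0 -> r0c1 -> r0c2 -> r0c3 -> r1c3 -> r2c3 -> r3c3: 4 + 2 + 7 + 2 + 1 + 1 + 6 = 23.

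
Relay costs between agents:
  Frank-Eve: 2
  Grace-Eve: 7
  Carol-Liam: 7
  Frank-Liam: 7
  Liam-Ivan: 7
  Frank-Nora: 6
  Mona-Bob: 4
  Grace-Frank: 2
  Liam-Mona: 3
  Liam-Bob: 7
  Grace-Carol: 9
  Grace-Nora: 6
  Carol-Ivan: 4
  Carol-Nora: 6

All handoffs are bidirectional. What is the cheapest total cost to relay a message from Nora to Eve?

Comparing a few candidate routes:
Nora → Grace → Eve: 6 + 7 = 13
Nora → Grace → Frank → Eve: 6 + 2 + 2 = 10
Nora → Frank → Grace → Eve: 6 + 2 + 7 = 15
Nora → Frank → Eve: 6 + 2 = 8
The minimum is 8.

8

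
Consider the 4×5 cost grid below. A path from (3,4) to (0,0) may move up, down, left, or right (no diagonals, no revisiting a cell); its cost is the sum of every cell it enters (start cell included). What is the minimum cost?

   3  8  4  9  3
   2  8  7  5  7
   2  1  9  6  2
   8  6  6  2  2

24

One optimal route is (3,4)→(3,3)→(3,2)→(3,1)→(2,1)→(2,0)→(1,0)→(0,0).
Its cost is 2 + 2 + 6 + 6 + 1 + 2 + 2 + 3 = 24.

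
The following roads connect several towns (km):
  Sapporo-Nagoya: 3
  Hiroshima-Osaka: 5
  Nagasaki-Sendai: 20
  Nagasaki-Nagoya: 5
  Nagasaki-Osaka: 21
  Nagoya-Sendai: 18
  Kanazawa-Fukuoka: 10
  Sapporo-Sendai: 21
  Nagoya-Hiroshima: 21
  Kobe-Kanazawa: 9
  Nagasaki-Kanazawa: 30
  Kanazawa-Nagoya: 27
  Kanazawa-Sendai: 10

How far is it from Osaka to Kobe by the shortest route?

60

Comparing a few candidate routes:
Osaka -> Hiroshima -> Nagoya -> Kanazawa -> Kobe: 5 + 21 + 27 + 9 = 62
Osaka -> Nagasaki -> Nagoya -> Kanazawa -> Kobe: 21 + 5 + 27 + 9 = 62
Osaka -> Nagasaki -> Kanazawa -> Kobe: 21 + 30 + 9 = 60
Osaka -> Hiroshima -> Nagoya -> Sendai -> Kanazawa -> Kobe: 5 + 21 + 18 + 10 + 9 = 63
Osaka -> Nagasaki -> Sendai -> Kanazawa -> Kobe: 21 + 20 + 10 + 9 = 60
The minimum is 60 km.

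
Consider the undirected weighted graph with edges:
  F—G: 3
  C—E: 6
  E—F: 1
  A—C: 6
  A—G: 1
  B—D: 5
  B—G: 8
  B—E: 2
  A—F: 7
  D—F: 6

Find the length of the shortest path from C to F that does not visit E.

10

Candidate routes:
C → A → G → F: 6 + 1 + 3 = 10
C → A → F: 6 + 7 = 13
C → A → G → B → D → F: 6 + 1 + 8 + 5 + 6 = 26
The minimum is 10.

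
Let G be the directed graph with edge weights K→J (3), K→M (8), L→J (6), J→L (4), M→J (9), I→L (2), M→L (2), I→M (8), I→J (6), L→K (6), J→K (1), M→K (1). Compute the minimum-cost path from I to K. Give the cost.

7

Comparing a few candidate routes:
I-M-K: 8 + 1 = 9
I-J-K: 6 + 1 = 7
I-L-J-K: 2 + 6 + 1 = 9
I-L-K: 2 + 6 = 8
I-J-L-K: 6 + 4 + 6 = 16
Best route has total 7.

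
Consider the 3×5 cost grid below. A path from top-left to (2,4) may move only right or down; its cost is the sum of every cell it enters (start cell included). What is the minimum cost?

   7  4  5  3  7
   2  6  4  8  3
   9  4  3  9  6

Best path: r0c0 r0c1 r0c2 r0c3 r0c4 r1c4 r2c4
Cost: 7 + 4 + 5 + 3 + 7 + 3 + 6 = 35

35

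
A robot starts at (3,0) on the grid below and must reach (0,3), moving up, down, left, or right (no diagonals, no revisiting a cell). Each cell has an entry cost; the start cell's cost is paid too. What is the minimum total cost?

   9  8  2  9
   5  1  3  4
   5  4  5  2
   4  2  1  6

Best path: [3,0] [3,1] [2,1] [1,1] [1,2] [0,2] [0,3]
Cost: 4 + 2 + 4 + 1 + 3 + 2 + 9 = 25

25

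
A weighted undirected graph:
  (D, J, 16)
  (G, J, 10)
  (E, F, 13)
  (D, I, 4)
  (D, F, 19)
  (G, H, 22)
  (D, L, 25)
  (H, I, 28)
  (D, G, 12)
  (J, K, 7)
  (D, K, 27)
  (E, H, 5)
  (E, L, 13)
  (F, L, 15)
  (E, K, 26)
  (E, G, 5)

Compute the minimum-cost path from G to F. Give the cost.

Some routes from G to F:
G-E-F: 5 + 13 = 18
G-E-L-F: 5 + 13 + 15 = 33
G-D-F: 12 + 19 = 31
Best route has total 18.

18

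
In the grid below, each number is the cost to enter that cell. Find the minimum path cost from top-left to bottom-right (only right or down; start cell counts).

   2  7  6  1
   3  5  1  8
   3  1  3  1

Path (0,0) → (1,0) → (2,0) → (2,1) → (2,2) → (2,3): 2 + 3 + 3 + 1 + 3 + 1 = 13.

13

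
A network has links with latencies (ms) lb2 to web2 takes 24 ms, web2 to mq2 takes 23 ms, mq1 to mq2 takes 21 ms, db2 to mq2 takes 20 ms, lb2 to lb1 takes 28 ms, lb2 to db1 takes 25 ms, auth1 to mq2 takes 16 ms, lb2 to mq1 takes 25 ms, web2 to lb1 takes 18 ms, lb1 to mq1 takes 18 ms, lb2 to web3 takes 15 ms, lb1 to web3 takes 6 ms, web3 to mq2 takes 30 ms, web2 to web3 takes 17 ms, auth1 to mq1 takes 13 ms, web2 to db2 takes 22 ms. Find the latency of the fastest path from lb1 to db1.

A few of the lb1→db1 routes:
lb1 → mq1 → lb2 → db1: 18 + 25 + 25 = 68
lb1 → web3 → lb2 → db1: 6 + 15 + 25 = 46
lb1 → web2 → lb2 → db1: 18 + 24 + 25 = 67
lb1 → web2 → web3 → lb2 → db1: 18 + 17 + 15 + 25 = 75
lb1 → lb2 → db1: 28 + 25 = 53
lb1 → web3 → web2 → lb2 → db1: 6 + 17 + 24 + 25 = 72
The minimum is 46 ms.

46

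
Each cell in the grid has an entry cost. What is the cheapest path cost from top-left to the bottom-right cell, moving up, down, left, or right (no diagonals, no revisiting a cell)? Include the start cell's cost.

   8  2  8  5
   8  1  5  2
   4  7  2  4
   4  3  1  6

Path (0,0) → (0,1) → (1,1) → (1,2) → (2,2) → (3,2) → (3,3): 8 + 2 + 1 + 5 + 2 + 1 + 6 = 25.

25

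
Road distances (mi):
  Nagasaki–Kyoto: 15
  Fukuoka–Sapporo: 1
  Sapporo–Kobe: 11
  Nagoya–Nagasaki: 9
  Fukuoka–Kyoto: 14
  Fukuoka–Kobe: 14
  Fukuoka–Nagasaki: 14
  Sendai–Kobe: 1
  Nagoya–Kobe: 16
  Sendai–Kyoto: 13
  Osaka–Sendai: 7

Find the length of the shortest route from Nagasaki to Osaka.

A few of the Nagasaki→Osaka routes:
Nagasaki -> Fukuoka -> Sapporo -> Kobe -> Sendai -> Osaka: 14 + 1 + 11 + 1 + 7 = 34
Nagasaki -> Kyoto -> Sendai -> Osaka: 15 + 13 + 7 = 35
Nagasaki -> Nagoya -> Kobe -> Sendai -> Osaka: 9 + 16 + 1 + 7 = 33
Best route has total 33 mi.

33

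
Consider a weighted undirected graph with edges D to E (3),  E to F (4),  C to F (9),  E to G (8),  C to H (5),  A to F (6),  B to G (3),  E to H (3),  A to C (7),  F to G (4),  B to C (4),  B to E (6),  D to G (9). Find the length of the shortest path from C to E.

Some routes from C to E:
C → F → E: 9 + 4 = 13
C → H → E: 5 + 3 = 8
C → B → E: 4 + 6 = 10
Shortest: 8.

8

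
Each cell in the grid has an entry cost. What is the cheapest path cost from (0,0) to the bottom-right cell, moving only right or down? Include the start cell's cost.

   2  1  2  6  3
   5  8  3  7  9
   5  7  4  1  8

Path r0c0 → r0c1 → r0c2 → r1c2 → r2c2 → r2c3 → r2c4: 2 + 1 + 2 + 3 + 4 + 1 + 8 = 21.

21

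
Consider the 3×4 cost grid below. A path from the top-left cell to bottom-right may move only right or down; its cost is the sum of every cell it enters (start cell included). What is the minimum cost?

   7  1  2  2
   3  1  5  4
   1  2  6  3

19

Path [0,0] [0,1] [0,2] [0,3] [1,3] [2,3]: 7 + 1 + 2 + 2 + 4 + 3 = 19.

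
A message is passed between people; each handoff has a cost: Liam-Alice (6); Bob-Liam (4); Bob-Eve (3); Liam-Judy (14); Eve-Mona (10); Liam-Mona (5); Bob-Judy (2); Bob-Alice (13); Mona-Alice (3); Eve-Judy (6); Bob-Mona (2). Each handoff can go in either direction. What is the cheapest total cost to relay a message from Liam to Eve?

Some routes from Liam to Eve:
Liam → Alice → Mona → Bob → Eve: 6 + 3 + 2 + 3 = 14
Liam → Bob → Judy → Eve: 4 + 2 + 6 = 12
Liam → Mona → Bob → Eve: 5 + 2 + 3 = 10
Liam → Bob → Eve: 4 + 3 = 7
Liam → Mona → Eve: 5 + 10 = 15
Liam → Mona → Bob → Judy → Eve: 5 + 2 + 2 + 6 = 15
Best route has total 7.

7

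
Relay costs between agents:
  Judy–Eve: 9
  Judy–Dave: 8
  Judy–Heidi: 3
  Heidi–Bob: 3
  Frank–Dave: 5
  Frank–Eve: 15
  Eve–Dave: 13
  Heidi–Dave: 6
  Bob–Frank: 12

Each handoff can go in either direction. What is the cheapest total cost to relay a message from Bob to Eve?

15

A few of the Bob→Eve routes:
Bob-Heidi-Dave-Eve: 3 + 6 + 13 = 22
Bob-Heidi-Dave-Judy-Eve: 3 + 6 + 8 + 9 = 26
Bob-Heidi-Judy-Eve: 3 + 3 + 9 = 15
Shortest: 15.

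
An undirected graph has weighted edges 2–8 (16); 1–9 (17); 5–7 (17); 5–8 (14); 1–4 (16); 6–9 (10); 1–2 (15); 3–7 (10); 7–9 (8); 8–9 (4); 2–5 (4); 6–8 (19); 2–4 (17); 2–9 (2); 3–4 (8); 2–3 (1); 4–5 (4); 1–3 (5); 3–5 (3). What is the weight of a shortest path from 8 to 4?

14

Comparing a few candidate routes:
8→9→2→5→4: 4 + 2 + 4 + 4 = 14
8→5→4: 14 + 4 = 18
8→9→2→3→4: 4 + 2 + 1 + 8 = 15
8→9→2→5→3→4: 4 + 2 + 4 + 3 + 8 = 21
8→9→2→3→5→4: 4 + 2 + 1 + 3 + 4 = 14
Best route has total 14.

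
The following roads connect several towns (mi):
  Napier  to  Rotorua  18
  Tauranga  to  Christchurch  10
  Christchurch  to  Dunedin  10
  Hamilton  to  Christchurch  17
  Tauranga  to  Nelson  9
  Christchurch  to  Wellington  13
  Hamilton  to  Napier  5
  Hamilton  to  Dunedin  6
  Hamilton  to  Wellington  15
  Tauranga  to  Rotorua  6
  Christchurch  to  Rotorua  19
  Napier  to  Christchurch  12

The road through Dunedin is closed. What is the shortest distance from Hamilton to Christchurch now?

Paths from Hamilton to Christchurch avoiding Dunedin:
Hamilton -> Napier -> Rotorua -> Tauranga -> Christchurch: 5 + 18 + 6 + 10 = 39
Hamilton -> Christchurch: 17
Hamilton -> Napier -> Christchurch: 5 + 12 = 17
Hamilton -> Napier -> Rotorua -> Christchurch: 5 + 18 + 19 = 42
Hamilton -> Wellington -> Christchurch: 15 + 13 = 28
The minimum is 17 mi.

17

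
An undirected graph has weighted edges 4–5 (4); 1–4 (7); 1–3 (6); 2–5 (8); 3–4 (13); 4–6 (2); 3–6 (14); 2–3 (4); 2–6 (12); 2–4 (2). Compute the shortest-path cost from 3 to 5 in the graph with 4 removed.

12

Candidate routes:
3 -> 6 -> 2 -> 5: 14 + 12 + 8 = 34
3 -> 2 -> 5: 4 + 8 = 12
Best route has total 12.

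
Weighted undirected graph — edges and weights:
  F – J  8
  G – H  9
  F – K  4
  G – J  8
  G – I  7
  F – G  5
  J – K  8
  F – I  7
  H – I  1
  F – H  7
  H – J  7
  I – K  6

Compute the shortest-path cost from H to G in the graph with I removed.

9

A few of the H→G routes:
H → G: 9
H → J → G: 7 + 8 = 15
H → F → G: 7 + 5 = 12
Shortest: 9.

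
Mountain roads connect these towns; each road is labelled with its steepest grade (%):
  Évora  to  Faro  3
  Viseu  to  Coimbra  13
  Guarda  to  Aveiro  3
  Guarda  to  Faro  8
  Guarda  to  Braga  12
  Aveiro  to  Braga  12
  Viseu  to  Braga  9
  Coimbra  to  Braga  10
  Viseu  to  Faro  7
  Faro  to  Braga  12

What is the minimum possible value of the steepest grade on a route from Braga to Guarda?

9

Routes from Braga to Guarda:
Braga - Guarda: max(12) = 12
Braga - Faro - Guarda: max(12, 8) = 12
Braga - Coimbra - Viseu - Faro - Guarda: max(10, 13, 7, 8) = 13
Braga - Viseu - Faro - Guarda: max(9, 7, 8) = 9
Braga - Aveiro - Guarda: max(12, 3) = 12
Best route has worst link 9%.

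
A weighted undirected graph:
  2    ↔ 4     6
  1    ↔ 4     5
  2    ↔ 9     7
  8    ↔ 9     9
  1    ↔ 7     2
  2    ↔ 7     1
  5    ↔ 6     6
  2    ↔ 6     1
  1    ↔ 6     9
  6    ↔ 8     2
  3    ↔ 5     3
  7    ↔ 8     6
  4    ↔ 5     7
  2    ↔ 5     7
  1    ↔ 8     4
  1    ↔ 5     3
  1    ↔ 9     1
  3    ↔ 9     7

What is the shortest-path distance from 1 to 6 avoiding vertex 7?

Some routes from 1 to 6 avoiding 7:
1 → 8 → 6: 4 + 2 = 6
1 → 5 → 6: 3 + 6 = 9
1 → 9 → 2 → 6: 1 + 7 + 1 = 9
1 → 6: 9
Best route has total 6.

6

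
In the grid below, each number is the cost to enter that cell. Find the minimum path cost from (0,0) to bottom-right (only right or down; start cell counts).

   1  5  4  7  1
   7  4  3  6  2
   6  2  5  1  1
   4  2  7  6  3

Path r0c0→r0c1→r1c1→r2c1→r2c2→r2c3→r2c4→r3c4: 1 + 5 + 4 + 2 + 5 + 1 + 1 + 3 = 22.

22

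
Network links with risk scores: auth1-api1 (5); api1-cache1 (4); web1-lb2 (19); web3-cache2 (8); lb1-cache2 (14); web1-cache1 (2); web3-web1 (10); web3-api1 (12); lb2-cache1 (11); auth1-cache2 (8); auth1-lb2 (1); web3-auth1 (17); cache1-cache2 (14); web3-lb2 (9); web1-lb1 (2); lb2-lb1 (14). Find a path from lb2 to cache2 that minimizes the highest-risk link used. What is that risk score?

8

Some routes from lb2 to cache2:
lb2 → web3 → cache2: max(9, 8) = 9
lb2 → auth1 → cache2: max(1, 8) = 8
lb2 → web3 → web1 → cache1 → api1 → auth1 → cache2: max(9, 10, 2, 4, 5, 8) = 10
lb2 → auth1 → api1 → cache1 → web1 → web3 → cache2: max(1, 5, 4, 2, 10, 8) = 10
The minimum achievable maximum is 8.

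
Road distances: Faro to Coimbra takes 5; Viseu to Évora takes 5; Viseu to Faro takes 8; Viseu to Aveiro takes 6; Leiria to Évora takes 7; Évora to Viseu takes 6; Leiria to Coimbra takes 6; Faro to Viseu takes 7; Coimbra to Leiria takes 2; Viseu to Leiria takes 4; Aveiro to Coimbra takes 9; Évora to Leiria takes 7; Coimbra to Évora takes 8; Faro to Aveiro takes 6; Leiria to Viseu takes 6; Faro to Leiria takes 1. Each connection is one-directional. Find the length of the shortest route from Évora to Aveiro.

12

Candidate routes:
Évora -> Viseu -> Faro -> Aveiro: 6 + 8 + 6 = 20
Évora -> Leiria -> Viseu -> Faro -> Aveiro: 7 + 6 + 8 + 6 = 27
Évora -> Viseu -> Aveiro: 6 + 6 = 12
Évora -> Leiria -> Viseu -> Aveiro: 7 + 6 + 6 = 19
Shortest: 12.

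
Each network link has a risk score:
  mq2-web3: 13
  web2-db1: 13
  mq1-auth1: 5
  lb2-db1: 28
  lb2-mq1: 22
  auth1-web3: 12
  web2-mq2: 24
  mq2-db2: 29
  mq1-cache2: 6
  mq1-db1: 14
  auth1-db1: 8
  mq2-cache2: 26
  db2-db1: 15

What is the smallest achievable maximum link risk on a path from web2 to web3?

13

Checking several routes:
web2 - db1 - auth1 - web3: max(13, 8, 12) = 13
web2 - db1 - mq1 - auth1 - web3: max(13, 14, 5, 12) = 14
web2 - mq2 - web3: max(24, 13) = 24
Smallest bottleneck: 13.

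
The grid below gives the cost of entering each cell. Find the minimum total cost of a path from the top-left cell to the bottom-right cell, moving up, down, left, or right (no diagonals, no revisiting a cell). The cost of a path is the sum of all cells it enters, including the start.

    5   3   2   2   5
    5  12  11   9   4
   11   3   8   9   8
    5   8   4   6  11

40

Cheapest: r0c0 → r0c1 → r0c2 → r0c3 → r0c4 → r1c4 → r2c4 → r3c4
  5 + 3 + 2 + 2 + 5 + 4 + 8 + 11 = 40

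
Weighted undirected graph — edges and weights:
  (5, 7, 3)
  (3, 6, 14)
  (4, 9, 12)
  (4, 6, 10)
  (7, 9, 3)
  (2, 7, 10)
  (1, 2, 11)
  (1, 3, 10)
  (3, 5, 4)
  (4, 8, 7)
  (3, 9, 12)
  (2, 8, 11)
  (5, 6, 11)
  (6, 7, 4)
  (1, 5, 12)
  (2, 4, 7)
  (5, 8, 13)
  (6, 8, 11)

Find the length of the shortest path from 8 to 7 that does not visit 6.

Some routes from 8 to 7 avoiding 6:
8 → 5 → 7: 13 + 3 = 16
8 → 4 → 9 → 7: 7 + 12 + 3 = 22
8 → 4 → 2 → 7: 7 + 7 + 10 = 24
8 → 2 → 7: 11 + 10 = 21
Best route has total 16.

16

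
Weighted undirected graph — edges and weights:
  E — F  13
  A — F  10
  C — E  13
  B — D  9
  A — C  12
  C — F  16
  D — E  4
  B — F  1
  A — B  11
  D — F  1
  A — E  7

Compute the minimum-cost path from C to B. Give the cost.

17

A few of the C→B routes:
C-F-B: 16 + 1 = 17
C-A-B: 12 + 11 = 23
C-E-D-F-B: 13 + 4 + 1 + 1 = 19
C-A-F-B: 12 + 10 + 1 = 23
The minimum is 17.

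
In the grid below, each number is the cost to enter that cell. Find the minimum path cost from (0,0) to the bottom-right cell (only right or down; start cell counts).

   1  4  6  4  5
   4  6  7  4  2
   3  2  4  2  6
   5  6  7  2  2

One optimal route is r0c0 → r1c0 → r2c0 → r2c1 → r2c2 → r2c3 → r3c3 → r3c4.
Its cost is 1 + 4 + 3 + 2 + 4 + 2 + 2 + 2 = 20.

20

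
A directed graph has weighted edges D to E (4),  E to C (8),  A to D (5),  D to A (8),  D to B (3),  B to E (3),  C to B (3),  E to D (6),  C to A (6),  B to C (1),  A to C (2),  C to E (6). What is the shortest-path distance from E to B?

Paths from E to B:
E - C - B: 8 + 3 = 11
E - C - A - D - B: 8 + 6 + 5 + 3 = 22
E - D - B: 6 + 3 = 9
E - D - A - C - B: 6 + 8 + 2 + 3 = 19
Best route has total 9.

9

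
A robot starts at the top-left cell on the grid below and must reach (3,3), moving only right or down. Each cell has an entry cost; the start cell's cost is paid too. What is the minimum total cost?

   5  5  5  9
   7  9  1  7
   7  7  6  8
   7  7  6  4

Cheapest: [0,0] [0,1] [0,2] [1,2] [2,2] [3,2] [3,3]
  5 + 5 + 5 + 1 + 6 + 6 + 4 = 32

32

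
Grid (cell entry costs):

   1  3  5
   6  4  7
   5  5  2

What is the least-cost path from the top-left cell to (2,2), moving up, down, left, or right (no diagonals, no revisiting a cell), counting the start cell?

One optimal route is [0,0] -> [0,1] -> [1,1] -> [2,1] -> [2,2].
Its cost is 1 + 3 + 4 + 5 + 2 = 15.

15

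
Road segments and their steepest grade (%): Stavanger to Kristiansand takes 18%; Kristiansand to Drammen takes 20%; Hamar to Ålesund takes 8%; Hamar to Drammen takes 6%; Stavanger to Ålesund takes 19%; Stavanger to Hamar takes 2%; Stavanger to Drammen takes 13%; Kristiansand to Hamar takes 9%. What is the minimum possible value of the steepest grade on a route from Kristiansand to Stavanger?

9

Some routes from Kristiansand to Stavanger:
Kristiansand → Hamar → Ålesund → Stavanger: max(9, 8, 19) = 19
Kristiansand → Drammen → Hamar → Ålesund → Stavanger: max(20, 6, 8, 19) = 20
Kristiansand → Drammen → Stavanger: max(20, 13) = 20
Kristiansand → Stavanger: max(18) = 18
Kristiansand → Hamar → Stavanger: max(9, 2) = 9
Kristiansand → Hamar → Drammen → Stavanger: max(9, 6, 13) = 13
The minimum achievable maximum is 9%.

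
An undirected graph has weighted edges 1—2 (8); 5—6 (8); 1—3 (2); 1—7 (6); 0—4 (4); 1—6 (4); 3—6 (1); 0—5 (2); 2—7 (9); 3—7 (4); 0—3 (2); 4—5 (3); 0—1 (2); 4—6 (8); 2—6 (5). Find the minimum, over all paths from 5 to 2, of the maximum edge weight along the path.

5

Some routes from 5 to 2:
5 - 0 - 1 - 3 - 6 - 2: max(2, 2, 2, 1, 5) = 5
5 - 0 - 1 - 6 - 2: max(2, 2, 4, 5) = 5
5 - 4 - 0 - 3 - 1 - 6 - 2: max(3, 4, 2, 2, 4, 5) = 5
5 - 0 - 3 - 1 - 6 - 2: max(2, 2, 2, 4, 5) = 5
5 - 0 - 3 - 6 - 2: max(2, 2, 1, 5) = 5
Smallest bottleneck: 5.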